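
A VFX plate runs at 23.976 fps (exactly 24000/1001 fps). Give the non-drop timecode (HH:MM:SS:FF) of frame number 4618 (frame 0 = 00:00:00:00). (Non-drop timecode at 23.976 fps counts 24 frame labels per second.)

00:03:12:10

4618 ÷ 24 = 192 full seconds, remainder 10 frames.
192 s = 0 h 3 min 12 s.
Timecode: 00:03:12:10.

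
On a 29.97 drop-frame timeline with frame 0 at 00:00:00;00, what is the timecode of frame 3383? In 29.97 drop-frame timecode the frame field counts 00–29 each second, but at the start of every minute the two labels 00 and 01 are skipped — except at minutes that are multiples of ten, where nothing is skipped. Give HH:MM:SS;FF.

00:01:52;25

Each 10-minute DF block holds 10 × 60 × 30 − 9 × 2 = 17982 frames. 3383 ÷ 17982 → 0 full blocks, remainder 3383.
Within the partial block the first minute is 1800 frames and each further minute 1798, so 1 further minute boundary passed. Total skipped labels = 18 × 0 + 2 × 1 = 2.
Non-drop label index = 3383 + 2 = 3385; at 30 labels/s that is 00:01:52:25, i.e. DF 00:01:52;25.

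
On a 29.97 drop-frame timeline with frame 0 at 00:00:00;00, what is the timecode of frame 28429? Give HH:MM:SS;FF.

Ten DF minutes hold 17982 frames, so frame 28429 lies in block 1 (frames 17982–35963) with 10447 frames into that block.
The block's first minute is 1800 frames and the rest 1798 each; 10447 frames reaches minute 5, so 1 × 18 + 5 × 2 = 28 labels have been skipped so far.
Adding those back, label number 28429 + 28 = 28457 at 30 labels/s is 948 s + 17 f = 0 h 15 min 48 s frame 17, i.e. 00:15:48;17.

00:15:48;17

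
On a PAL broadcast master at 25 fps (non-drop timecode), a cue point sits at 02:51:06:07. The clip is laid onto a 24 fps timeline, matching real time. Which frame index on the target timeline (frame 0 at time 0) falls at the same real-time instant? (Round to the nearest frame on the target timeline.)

frame 246391

Source frame index: (2×3600 + 51×60 + 6) × 25 + 7 = 256657.
Real time: 256657 / (25) = 256657/25 s.
Target frame: (256657/25) × (24) = 6159768/25 ≈ 246390.720 → 246391.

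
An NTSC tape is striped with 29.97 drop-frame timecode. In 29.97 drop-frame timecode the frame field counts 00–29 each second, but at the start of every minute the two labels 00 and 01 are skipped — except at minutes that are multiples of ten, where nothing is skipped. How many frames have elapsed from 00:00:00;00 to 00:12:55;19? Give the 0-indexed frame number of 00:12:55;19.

Complete 10-minute blocks: 1, each 17982 frames → 17982.
Remaining 2 whole minutes in the current block: 1800 + 1 × 1798 = 3598 frames.
Within the current minute: 55 × 30 + 19 − 2 = 1667 (labels ;00/;01 skipped at this minute). Total = 17982 + 3598 + 1667 = 23247.

23247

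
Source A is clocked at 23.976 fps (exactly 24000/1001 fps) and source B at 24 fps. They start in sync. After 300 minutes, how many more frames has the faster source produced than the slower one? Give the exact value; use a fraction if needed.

432000/1001 frames

300 min = 18000 s.
A emits 24000/1001 × 18000 = 432000000/1001 frames; B emits 24 × 18000 = 432000.
Difference = 432000/1001 frames (≈ 431.5684); B is ahead of A.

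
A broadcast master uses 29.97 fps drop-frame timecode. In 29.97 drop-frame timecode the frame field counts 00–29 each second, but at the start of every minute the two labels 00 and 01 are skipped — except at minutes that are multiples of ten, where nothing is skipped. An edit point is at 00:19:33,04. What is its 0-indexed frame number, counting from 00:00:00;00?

35158

Complete 10-minute blocks: 1, each 17982 frames → 17982.
Remaining 9 whole minutes in the current block: 1800 + 8 × 1798 = 16184 frames.
Within the current minute: 33 × 30 + 4 − 2 = 992 (labels ;00/;01 skipped at this minute). Total = 17982 + 16184 + 992 = 35158.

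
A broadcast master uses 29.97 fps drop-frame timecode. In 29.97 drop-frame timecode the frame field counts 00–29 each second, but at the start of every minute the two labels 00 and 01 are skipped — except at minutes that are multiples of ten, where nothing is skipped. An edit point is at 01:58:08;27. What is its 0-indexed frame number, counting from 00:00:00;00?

212453

As if non-drop at 30 labels/s: (1 × 3600 + 58 × 60 + 8) × 30 + 27 = 212667.
Minute boundaries passed: 118; those not divisible by 10: 118 − 11 = 107; dropped labels = 2 × 107 = 214.
Actual frame index = 212667 − 214 = 212453.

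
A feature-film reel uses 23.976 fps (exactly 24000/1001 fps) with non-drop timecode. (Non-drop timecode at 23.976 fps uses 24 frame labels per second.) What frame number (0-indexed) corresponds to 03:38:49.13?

315109

Total seconds to the label: (3 × 3600 + 38 × 60 + 49) = 13129.
Frame index = 13129 × 24 + 13 = 315109.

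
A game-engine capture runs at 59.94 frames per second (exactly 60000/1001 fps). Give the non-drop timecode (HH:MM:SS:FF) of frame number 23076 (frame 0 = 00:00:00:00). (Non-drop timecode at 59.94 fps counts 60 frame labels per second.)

00:06:24:36

23076 ÷ 60 = 384 full seconds, remainder 36 frames.
384 s = 0 h 6 min 24 s.
Timecode: 00:06:24:36.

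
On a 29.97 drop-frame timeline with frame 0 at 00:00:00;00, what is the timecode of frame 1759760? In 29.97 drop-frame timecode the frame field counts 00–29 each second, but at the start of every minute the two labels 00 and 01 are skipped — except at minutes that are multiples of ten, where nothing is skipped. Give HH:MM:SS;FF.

Each 10-minute DF block holds 10 × 60 × 30 − 9 × 2 = 17982 frames. 1759760 ÷ 17982 → 97 full blocks, remainder 15506.
Within the partial block the first minute is 1800 frames and each further minute 1798, so 8 further minute boundaries passed. Total skipped labels = 18 × 97 + 2 × 8 = 1762.
Non-drop label index = 1759760 + 1762 = 1761522; at 30 labels/s that is 16:18:37:12, i.e. DF 16:18:37;12.

16:18:37;12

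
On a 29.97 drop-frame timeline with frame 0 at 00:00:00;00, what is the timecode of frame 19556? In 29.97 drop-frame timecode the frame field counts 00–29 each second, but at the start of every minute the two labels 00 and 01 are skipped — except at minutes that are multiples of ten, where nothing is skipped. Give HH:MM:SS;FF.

00:10:52;14

Ten DF minutes hold 17982 frames, so frame 19556 lies in block 1 (frames 17982–35963) with 1574 frames into that block.
The block's first minute is 1800 frames and the rest 1798 each; 1574 frames reaches minute 0, so 1 × 18 + 0 × 2 = 18 labels have been skipped so far.
Adding those back, label number 19556 + 18 = 19574 at 30 labels/s is 652 s + 14 f = 0 h 10 min 52 s frame 14, i.e. 00:10:52;14.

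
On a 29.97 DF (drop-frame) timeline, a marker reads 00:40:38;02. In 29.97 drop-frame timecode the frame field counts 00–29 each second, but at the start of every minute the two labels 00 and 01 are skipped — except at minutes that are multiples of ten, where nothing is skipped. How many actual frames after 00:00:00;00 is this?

Complete 10-minute blocks: 4, each 17982 frames → 71928.
Remaining 0 whole minutes in the current block: 0 frames.
Within the current minute: 38 × 30 + 2 = 1142. Total = 71928 + 0 + 1142 = 73070.

73070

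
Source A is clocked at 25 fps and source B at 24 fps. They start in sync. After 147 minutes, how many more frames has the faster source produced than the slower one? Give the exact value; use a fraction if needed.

147 min = 8820 s.
A emits 25 × 8820 = 220500 frames; B emits 24 × 8820 = 211680.
Difference = 8820 frames; B is behind A.

8820 frames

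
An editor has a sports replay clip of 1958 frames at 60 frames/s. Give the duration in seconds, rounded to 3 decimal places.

Running time = 1958 × 1/60 = 979/30 s ≈ 32.633 s.

32.633 seconds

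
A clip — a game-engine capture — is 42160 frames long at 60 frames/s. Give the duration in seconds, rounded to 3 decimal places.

Running time = 42160 × 1/60 = 2108/3 s ≈ 702.667 s.

702.667 seconds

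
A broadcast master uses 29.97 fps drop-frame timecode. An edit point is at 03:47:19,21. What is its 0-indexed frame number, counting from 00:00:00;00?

408781

As if non-drop at 30 labels/s: (3 × 3600 + 47 × 60 + 19) × 30 + 21 = 409191.
Minute boundaries passed: 227; those not divisible by 10: 227 − 22 = 205; dropped labels = 2 × 205 = 410.
Actual frame index = 409191 − 410 = 408781.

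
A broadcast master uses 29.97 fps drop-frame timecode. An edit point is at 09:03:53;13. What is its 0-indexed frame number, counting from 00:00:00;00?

Complete 10-minute blocks: 54, each 17982 frames → 971028.
Remaining 3 whole minutes in the current block: 1800 + 2 × 1798 = 5396 frames.
Within the current minute: 53 × 30 + 13 − 2 = 1601 (labels ;00/;01 skipped at this minute). Total = 971028 + 5396 + 1601 = 978025.

978025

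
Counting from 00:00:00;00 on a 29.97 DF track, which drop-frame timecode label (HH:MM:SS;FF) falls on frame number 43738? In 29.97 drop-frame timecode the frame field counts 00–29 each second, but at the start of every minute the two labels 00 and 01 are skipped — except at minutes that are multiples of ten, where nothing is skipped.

00:24:19;12

Each 10-minute DF block holds 10 × 60 × 30 − 9 × 2 = 17982 frames. 43738 ÷ 17982 → 2 full blocks, remainder 7774.
Within the partial block the first minute is 1800 frames and each further minute 1798, so 4 further minute boundaries passed. Total skipped labels = 18 × 2 + 2 × 4 = 44.
Non-drop label index = 43738 + 44 = 43782; at 30 labels/s that is 00:24:19:12, i.e. DF 00:24:19;12.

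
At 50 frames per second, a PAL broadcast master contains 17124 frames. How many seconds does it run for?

Running time = 17124 / (50) = 342.48 s.

342.48 seconds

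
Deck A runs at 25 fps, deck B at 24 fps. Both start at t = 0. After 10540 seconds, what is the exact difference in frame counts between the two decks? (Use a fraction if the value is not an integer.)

10540 frames

A emits 25 × 10540 = 263500 frames; B emits 24 × 10540 = 252960.
Difference = 10540 frames; B is behind A.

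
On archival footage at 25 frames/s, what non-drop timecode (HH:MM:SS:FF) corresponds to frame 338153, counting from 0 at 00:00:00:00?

338153 ÷ 25 = 13526 full seconds, remainder 3 frames.
13526 s = 3 h 45 min 26 s.
Timecode: 03:45:26:03.

03:45:26:03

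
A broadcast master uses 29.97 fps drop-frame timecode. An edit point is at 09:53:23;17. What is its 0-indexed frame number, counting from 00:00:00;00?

As if non-drop at 30 labels/s: (9 × 3600 + 53 × 60 + 23) × 30 + 17 = 1068107.
Minute boundaries passed: 593; those not divisible by 10: 593 − 59 = 534; dropped labels = 2 × 534 = 1068.
Actual frame index = 1068107 − 1068 = 1067039.

1067039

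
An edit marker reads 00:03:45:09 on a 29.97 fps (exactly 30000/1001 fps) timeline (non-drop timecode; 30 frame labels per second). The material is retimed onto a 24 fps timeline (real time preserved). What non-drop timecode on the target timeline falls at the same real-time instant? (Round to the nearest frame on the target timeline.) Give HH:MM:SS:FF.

00:03:45:13

Source frame index: (0×3600 + 3×60 + 45) × 30 + 9 = 6759.
Real time: 6759 / (30000/1001) = 2255253/10000 s.
Target frame: (2255253/10000) × (24) = 6765759/1250 ≈ 5412.607 → 5413.
At 24 labels/s: frame 5413 → 00:03:45:13.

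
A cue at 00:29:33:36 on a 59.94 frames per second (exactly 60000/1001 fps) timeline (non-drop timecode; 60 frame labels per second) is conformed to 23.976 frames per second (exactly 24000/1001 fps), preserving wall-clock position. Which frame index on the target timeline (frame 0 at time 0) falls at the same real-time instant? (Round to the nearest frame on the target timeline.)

Source frame index: (0×3600 + 29×60 + 33) × 60 + 36 = 106416.
Real time: 106416 / (60000/1001) = 2219217/1250 s.
Target frame: (2219217/1250) × (24000/1001) = 212832/5 ≈ 42566.400 → 42566.

frame 42566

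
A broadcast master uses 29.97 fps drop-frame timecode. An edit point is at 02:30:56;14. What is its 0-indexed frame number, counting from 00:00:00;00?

271424

Complete 10-minute blocks: 15, each 17982 frames → 269730.
Remaining 0 whole minutes in the current block: 0 frames.
Within the current minute: 56 × 30 + 14 = 1694. Total = 269730 + 0 + 1694 = 271424.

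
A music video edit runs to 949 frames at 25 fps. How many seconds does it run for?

Running time = 949 / (25) = 37.96 s.

37.96 seconds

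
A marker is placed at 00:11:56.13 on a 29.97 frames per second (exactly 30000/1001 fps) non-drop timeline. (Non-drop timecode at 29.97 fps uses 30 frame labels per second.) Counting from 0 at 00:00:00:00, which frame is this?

Total seconds to the label: (0 × 3600 + 11 × 60 + 56) = 716.
Frame index = 716 × 30 + 13 = 21493.

21493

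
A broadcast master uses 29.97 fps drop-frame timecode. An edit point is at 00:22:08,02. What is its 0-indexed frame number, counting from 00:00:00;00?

As if non-drop at 30 labels/s: (0 × 3600 + 22 × 60 + 8) × 30 + 2 = 39842.
Minute boundaries passed: 22; those not divisible by 10: 22 − 2 = 20; dropped labels = 2 × 20 = 40.
Actual frame index = 39842 − 40 = 39802.

39802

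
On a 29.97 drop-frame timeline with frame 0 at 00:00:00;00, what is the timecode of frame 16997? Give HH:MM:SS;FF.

Each 10-minute DF block holds 10 × 60 × 30 − 9 × 2 = 17982 frames. 16997 ÷ 17982 → 0 full blocks, remainder 16997.
Within the partial block the first minute is 1800 frames and each further minute 1798, so 9 further minute boundaries passed. Total skipped labels = 18 × 0 + 2 × 9 = 18.
Non-drop label index = 16997 + 18 = 17015; at 30 labels/s that is 00:09:27:05, i.e. DF 00:09:27;05.

00:09:27;05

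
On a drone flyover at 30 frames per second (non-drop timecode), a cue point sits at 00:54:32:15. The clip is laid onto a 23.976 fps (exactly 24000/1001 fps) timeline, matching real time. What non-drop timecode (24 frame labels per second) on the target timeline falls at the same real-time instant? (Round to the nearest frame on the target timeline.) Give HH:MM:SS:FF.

00:54:29:06

Source frame index: (0×3600 + 54×60 + 32) × 30 + 15 = 98175.
Real time: 98175 / (30) = 6545/2 s.
Target frame: (6545/2) × (24000/1001) = 1020000/13 ≈ 78461.538 → 78462.
At 24 labels/s: frame 78462 → 00:54:29:06.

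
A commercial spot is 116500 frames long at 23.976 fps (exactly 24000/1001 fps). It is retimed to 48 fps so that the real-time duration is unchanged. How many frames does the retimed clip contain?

Target frames = source frames × (target rate / source rate) = 116500 × (48)/(24000/1001) = 116500 × 1001/500 = 233233.

233233 frames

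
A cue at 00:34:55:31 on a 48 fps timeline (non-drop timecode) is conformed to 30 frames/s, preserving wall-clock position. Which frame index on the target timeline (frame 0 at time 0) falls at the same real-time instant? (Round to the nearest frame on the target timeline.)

frame 62869

Source frame index: (0×3600 + 34×60 + 55) × 48 + 31 = 100591.
Real time: 100591 / (48) = 100591/48 s.
Target frame: (100591/48) × (30) = 502955/8 ≈ 62869.375 → 62869.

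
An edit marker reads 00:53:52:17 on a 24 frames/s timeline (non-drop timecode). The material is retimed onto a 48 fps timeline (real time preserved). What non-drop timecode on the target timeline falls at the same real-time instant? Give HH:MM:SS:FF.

Source frame index: (0×3600 + 53×60 + 52) × 24 + 17 = 77585.
Real time: 77585 / (24) = 77585/24 s.
Target frame: (77585/24) × (48) = 155170.
At 48 labels/s: frame 155170 → 00:53:52:34.

00:53:52:34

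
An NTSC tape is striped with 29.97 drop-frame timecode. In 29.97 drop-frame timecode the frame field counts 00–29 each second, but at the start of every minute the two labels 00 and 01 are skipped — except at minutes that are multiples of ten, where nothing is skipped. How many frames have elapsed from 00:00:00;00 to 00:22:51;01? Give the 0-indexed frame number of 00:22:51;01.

41091

As if non-drop at 30 labels/s: (0 × 3600 + 22 × 60 + 51) × 30 + 1 = 41131.
Minute boundaries passed: 22; those not divisible by 10: 22 − 2 = 20; dropped labels = 2 × 20 = 40.
Actual frame index = 41131 − 40 = 41091.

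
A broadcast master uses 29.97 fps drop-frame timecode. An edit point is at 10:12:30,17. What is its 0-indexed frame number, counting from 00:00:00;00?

Complete 10-minute blocks: 61, each 17982 frames → 1096902.
Remaining 2 whole minutes in the current block: 1800 + 1 × 1798 = 3598 frames.
Within the current minute: 30 × 30 + 17 − 2 = 915 (labels ;00/;01 skipped at this minute). Total = 1096902 + 3598 + 915 = 1101415.

1101415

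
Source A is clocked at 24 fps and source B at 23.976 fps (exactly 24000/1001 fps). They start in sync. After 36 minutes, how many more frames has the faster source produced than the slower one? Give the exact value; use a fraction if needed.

51840/1001 frames

36 min = 2160 s.
A emits 24 × 2160 = 51840 frames; B emits 24000/1001 × 2160 = 51840000/1001.
Difference = 51840/1001 frames (≈ 51.7882); B is behind A.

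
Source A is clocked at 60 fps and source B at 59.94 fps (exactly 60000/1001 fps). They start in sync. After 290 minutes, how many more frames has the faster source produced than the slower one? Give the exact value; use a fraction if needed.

290 min = 17400 s.
A emits 60 × 17400 = 1044000 frames; B emits 60000/1001 × 17400 = 1044000000/1001.
Difference = 1044000/1001 frames (≈ 1042.9570); B is behind A.

1044000/1001 frames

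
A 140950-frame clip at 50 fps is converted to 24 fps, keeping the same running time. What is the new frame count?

Target frames = source frames × (target rate / source rate) = 140950 × (24)/(50) = 140950 × 12/25 = 67656.

67656 frames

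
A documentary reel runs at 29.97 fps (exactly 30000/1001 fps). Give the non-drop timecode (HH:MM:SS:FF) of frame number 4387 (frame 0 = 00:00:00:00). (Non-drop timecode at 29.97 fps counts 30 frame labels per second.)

4387 ÷ 30 = 146 full seconds, remainder 7 frames.
146 s = 0 h 2 min 26 s.
Timecode: 00:02:26:07.

00:02:26:07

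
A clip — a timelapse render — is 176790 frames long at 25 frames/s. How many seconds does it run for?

7071.6 seconds

Running time = 176790 / (25) = 7071.6 s.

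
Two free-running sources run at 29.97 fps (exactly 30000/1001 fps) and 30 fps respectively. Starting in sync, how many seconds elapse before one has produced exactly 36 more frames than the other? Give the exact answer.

1201.2 seconds

The gap grows by |30 − 30000/1001| = 30/1001 frames per second.
Time for a 36-frame gap: 36 ÷ (30/1001) = 1201.2 s.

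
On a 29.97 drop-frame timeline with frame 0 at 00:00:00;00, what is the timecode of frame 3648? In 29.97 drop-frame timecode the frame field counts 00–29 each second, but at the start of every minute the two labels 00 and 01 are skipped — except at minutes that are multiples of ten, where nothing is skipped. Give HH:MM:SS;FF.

Each 10-minute DF block holds 10 × 60 × 30 − 9 × 2 = 17982 frames. 3648 ÷ 17982 → 0 full blocks, remainder 3648.
Within the partial block the first minute is 1800 frames and each further minute 1798, so 2 further minute boundaries passed. Total skipped labels = 18 × 0 + 2 × 2 = 4.
Non-drop label index = 3648 + 4 = 3652; at 30 labels/s that is 00:02:01:22, i.e. DF 00:02:01;22.

00:02:01;22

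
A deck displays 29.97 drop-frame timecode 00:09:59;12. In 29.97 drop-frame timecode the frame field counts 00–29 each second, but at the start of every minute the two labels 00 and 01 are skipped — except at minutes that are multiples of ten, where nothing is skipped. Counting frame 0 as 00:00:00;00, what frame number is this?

As if non-drop at 30 labels/s: (0 × 3600 + 9 × 60 + 59) × 30 + 12 = 17982.
Minute boundaries passed: 9; those not divisible by 10: 9 − 0 = 9; dropped labels = 2 × 9 = 18.
Actual frame index = 17982 − 18 = 17964.

17964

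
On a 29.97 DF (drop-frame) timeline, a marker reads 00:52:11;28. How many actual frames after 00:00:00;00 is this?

Complete 10-minute blocks: 5, each 17982 frames → 89910.
Remaining 2 whole minutes in the current block: 1800 + 1 × 1798 = 3598 frames.
Within the current minute: 11 × 30 + 28 − 2 = 356 (labels ;00/;01 skipped at this minute). Total = 89910 + 3598 + 356 = 93864.

93864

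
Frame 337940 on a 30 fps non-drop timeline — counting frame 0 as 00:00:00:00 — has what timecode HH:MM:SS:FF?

337940 ÷ 30 = 11264 full seconds, remainder 20 frames.
11264 s = 3 h 7 min 44 s.
Timecode: 03:07:44:20.

03:07:44:20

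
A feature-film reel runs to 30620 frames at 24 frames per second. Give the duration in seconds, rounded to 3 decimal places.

Running time = 30620 × 1/24 = 7655/6 s ≈ 1275.833 s.

1275.833 seconds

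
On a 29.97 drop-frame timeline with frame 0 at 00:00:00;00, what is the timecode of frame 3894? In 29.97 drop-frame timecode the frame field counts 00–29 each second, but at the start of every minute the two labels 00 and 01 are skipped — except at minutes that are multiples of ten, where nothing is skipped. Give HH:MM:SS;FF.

00:02:09;28

Each 10-minute DF block holds 10 × 60 × 30 − 9 × 2 = 17982 frames. 3894 ÷ 17982 → 0 full blocks, remainder 3894.
Within the partial block the first minute is 1800 frames and each further minute 1798, so 2 further minute boundaries passed. Total skipped labels = 18 × 0 + 2 × 2 = 4.
Non-drop label index = 3894 + 4 = 3898; at 30 labels/s that is 00:02:09:28, i.e. DF 00:02:09;28.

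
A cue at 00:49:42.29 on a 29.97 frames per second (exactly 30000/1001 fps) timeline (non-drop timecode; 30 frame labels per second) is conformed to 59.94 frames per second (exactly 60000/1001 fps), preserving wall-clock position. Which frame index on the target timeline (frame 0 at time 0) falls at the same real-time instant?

Source frame index: (0×3600 + 49×60 + 42) × 30 + 29 = 89489.
Real time: 89489 / (30000/1001) = 89578489/30000 s.
Target frame: (89578489/30000) × (60000/1001) = 178978.

frame 178978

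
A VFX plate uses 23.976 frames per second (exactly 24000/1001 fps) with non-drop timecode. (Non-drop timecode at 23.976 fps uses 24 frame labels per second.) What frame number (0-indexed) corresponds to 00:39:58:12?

57564

Total seconds to the label: (0 × 3600 + 39 × 60 + 58) = 2398.
Frame index = 2398 × 24 + 12 = 57564.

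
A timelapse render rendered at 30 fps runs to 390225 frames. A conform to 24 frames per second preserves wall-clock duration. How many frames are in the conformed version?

Target frames = source frames × (target rate / source rate) = 390225 × (24)/(30) = 390225 × 4/5 = 312180.

312180 frames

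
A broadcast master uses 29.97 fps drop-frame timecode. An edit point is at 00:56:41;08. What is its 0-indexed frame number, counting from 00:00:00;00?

As if non-drop at 30 labels/s: (0 × 3600 + 56 × 60 + 41) × 30 + 8 = 102038.
Minute boundaries passed: 56; those not divisible by 10: 56 − 5 = 51; dropped labels = 2 × 51 = 102.
Actual frame index = 102038 − 102 = 101936.

101936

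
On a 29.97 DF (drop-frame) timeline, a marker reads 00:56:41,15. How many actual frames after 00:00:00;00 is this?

101943

Complete 10-minute blocks: 5, each 17982 frames → 89910.
Remaining 6 whole minutes in the current block: 1800 + 5 × 1798 = 10790 frames.
Within the current minute: 41 × 30 + 15 − 2 = 1243 (labels ;00/;01 skipped at this minute). Total = 89910 + 10790 + 1243 = 101943.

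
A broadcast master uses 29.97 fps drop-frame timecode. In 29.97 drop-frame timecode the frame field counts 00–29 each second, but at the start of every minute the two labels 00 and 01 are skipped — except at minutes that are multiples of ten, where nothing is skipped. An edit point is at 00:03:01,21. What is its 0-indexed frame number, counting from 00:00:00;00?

As if non-drop at 30 labels/s: (0 × 3600 + 3 × 60 + 1) × 30 + 21 = 5451.
Minute boundaries passed: 3; those not divisible by 10: 3 − 0 = 3; dropped labels = 2 × 3 = 6.
Actual frame index = 5451 − 6 = 5445.

5445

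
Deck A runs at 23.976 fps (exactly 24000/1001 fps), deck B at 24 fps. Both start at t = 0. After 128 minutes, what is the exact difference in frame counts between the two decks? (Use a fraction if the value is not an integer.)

184320/1001 frames

128 min = 7680 s.
A emits 24000/1001 × 7680 = 184320000/1001 frames; B emits 24 × 7680 = 184320.
Difference = 184320/1001 frames (≈ 184.1359); B is ahead of A.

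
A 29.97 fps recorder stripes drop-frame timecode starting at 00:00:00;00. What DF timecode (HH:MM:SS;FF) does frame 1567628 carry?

14:31:46;16

Ten DF minutes hold 17982 frames, so frame 1567628 lies in block 87 (frames 1564434–1582415) with 3194 frames into that block.
The block's first minute is 1800 frames and the rest 1798 each; 3194 frames reaches minute 1, so 87 × 18 + 1 × 2 = 1568 labels have been skipped so far.
Adding those back, label number 1567628 + 1568 = 1569196 at 30 labels/s is 52306 s + 16 f = 14 h 31 min 46 s frame 16, i.e. 14:31:46;16.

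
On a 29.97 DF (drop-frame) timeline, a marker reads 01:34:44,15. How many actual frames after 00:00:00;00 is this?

Complete 10-minute blocks: 9, each 17982 frames → 161838.
Remaining 4 whole minutes in the current block: 1800 + 3 × 1798 = 7194 frames.
Within the current minute: 44 × 30 + 15 − 2 = 1333 (labels ;00/;01 skipped at this minute). Total = 161838 + 7194 + 1333 = 170365.

170365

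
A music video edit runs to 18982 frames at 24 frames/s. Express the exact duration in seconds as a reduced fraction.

9491/12 seconds

Running time = 18982 ÷ (24) = 18982 × 1/24 = 9491/12 s.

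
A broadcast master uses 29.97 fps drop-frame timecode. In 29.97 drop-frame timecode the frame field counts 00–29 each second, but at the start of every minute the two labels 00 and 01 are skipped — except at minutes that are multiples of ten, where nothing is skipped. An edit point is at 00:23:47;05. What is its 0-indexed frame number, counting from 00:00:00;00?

42773

Complete 10-minute blocks: 2, each 17982 frames → 35964.
Remaining 3 whole minutes in the current block: 1800 + 2 × 1798 = 5396 frames.
Within the current minute: 47 × 30 + 5 − 2 = 1413 (labels ;00/;01 skipped at this minute). Total = 35964 + 5396 + 1413 = 42773.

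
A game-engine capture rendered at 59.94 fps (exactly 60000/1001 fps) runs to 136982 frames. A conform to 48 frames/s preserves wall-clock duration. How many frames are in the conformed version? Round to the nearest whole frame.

109695 frames

Frames at target rate = 136982 × (48) / (60000/1001) = 68559491/625 ≈ 109695.186.
Nearest whole frame: 109695.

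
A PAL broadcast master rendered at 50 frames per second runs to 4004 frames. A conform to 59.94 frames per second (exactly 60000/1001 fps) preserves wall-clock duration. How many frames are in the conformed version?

4800 frames

Target frames = source frames × (target rate / source rate) = 4004 × (60000/1001)/(50) = 4004 × 1200/1001 = 4800.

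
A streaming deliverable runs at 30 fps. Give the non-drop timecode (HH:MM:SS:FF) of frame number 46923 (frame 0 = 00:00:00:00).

46923 ÷ 30 = 1564 full seconds, remainder 3 frames.
1564 s = 0 h 26 min 4 s.
Timecode: 00:26:04:03.

00:26:04:03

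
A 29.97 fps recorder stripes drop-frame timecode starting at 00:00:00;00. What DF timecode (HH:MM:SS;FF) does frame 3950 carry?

Ten DF minutes hold 17982 frames, so frame 3950 lies in block 0 (frames 0–17981) with 3950 frames into that block.
The block's first minute is 1800 frames and the rest 1798 each; 3950 frames reaches minute 2, so 0 × 18 + 2 × 2 = 4 labels have been skipped so far.
Adding those back, label number 3950 + 4 = 3954 at 30 labels/s is 131 s + 24 f = 0 h 2 min 11 s frame 24, i.e. 00:02:11;24.

00:02:11;24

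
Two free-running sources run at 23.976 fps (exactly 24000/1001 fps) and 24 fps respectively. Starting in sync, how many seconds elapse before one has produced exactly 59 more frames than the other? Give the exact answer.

59059/24 seconds

The gap grows by |24 − 24000/1001| = 24/1001 frames per second.
Time for a 59-frame gap: 59 ÷ (24/1001) = 59059/24 s.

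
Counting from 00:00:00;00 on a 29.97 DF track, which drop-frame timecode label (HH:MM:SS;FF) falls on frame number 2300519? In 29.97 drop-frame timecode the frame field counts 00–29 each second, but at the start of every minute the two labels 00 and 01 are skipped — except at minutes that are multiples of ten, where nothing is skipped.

21:19:20;23

Each 10-minute DF block holds 10 × 60 × 30 − 9 × 2 = 17982 frames. 2300519 ÷ 17982 → 127 full blocks, remainder 16805.
Within the partial block the first minute is 1800 frames and each further minute 1798, so 9 further minute boundaries passed. Total skipped labels = 18 × 127 + 2 × 9 = 2304.
Non-drop label index = 2300519 + 2304 = 2302823; at 30 labels/s that is 21:19:20:23, i.e. DF 21:19:20;23.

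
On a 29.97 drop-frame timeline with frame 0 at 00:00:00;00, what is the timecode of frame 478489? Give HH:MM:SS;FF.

04:26:05;19

Ten DF minutes hold 17982 frames, so frame 478489 lies in block 26 (frames 467532–485513) with 10957 frames into that block.
The block's first minute is 1800 frames and the rest 1798 each; 10957 frames reaches minute 6, so 26 × 18 + 6 × 2 = 480 labels have been skipped so far.
Adding those back, label number 478489 + 480 = 478969 at 30 labels/s is 15965 s + 19 f = 4 h 26 min 5 s frame 19, i.e. 04:26:05;19.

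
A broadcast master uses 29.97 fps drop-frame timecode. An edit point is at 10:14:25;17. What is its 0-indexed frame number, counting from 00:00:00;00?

Complete 10-minute blocks: 61, each 17982 frames → 1096902.
Remaining 4 whole minutes in the current block: 1800 + 3 × 1798 = 7194 frames.
Within the current minute: 25 × 30 + 17 − 2 = 765 (labels ;00/;01 skipped at this minute). Total = 1096902 + 7194 + 765 = 1104861.

1104861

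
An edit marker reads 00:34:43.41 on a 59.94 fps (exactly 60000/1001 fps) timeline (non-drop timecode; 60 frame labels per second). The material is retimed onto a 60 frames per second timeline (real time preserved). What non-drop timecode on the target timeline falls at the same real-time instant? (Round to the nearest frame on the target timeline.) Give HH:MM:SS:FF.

Source frame index: (0×3600 + 34×60 + 43) × 60 + 41 = 125021.
Real time: 125021 / (60000/1001) = 125146021/60000 s.
Target frame: (125146021/60000) × (60) = 125146021/1000 ≈ 125146.021 → 125146.
At 60 labels/s: frame 125146 → 00:34:45:46.

00:34:45:46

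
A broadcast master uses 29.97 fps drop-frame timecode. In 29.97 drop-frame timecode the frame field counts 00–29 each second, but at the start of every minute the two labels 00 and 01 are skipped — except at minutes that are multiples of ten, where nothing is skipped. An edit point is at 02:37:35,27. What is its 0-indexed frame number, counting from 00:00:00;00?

283393

Complete 10-minute blocks: 15, each 17982 frames → 269730.
Remaining 7 whole minutes in the current block: 1800 + 6 × 1798 = 12588 frames.
Within the current minute: 35 × 30 + 27 − 2 = 1075 (labels ;00/;01 skipped at this minute). Total = 269730 + 12588 + 1075 = 283393.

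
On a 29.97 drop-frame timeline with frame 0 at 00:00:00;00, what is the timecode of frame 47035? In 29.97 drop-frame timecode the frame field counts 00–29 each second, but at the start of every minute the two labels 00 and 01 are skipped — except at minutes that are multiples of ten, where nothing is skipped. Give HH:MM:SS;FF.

Each 10-minute DF block holds 10 × 60 × 30 − 9 × 2 = 17982 frames. 47035 ÷ 17982 → 2 full blocks, remainder 11071.
Within the partial block the first minute is 1800 frames and each further minute 1798, so 6 further minute boundaries passed. Total skipped labels = 18 × 2 + 2 × 6 = 48.
Non-drop label index = 47035 + 48 = 47083; at 30 labels/s that is 00:26:09:13, i.e. DF 00:26:09;13.

00:26:09;13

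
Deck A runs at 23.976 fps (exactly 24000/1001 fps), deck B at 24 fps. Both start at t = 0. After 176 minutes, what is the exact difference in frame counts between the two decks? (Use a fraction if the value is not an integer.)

23040/91 frames

176 min = 10560 s.
A emits 24000/1001 × 10560 = 23040000/91 frames; B emits 24 × 10560 = 253440.
Difference = 23040/91 frames (≈ 253.1868); B is ahead of A.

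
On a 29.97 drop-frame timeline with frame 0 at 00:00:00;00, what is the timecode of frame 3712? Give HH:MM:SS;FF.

Each 10-minute DF block holds 10 × 60 × 30 − 9 × 2 = 17982 frames. 3712 ÷ 17982 → 0 full blocks, remainder 3712.
Within the partial block the first minute is 1800 frames and each further minute 1798, so 2 further minute boundaries passed. Total skipped labels = 18 × 0 + 2 × 2 = 4.
Non-drop label index = 3712 + 4 = 3716; at 30 labels/s that is 00:02:03:26, i.e. DF 00:02:03;26.

00:02:03;26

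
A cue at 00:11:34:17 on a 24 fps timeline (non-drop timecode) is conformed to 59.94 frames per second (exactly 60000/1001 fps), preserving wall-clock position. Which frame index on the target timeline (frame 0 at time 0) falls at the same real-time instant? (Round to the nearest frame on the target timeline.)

frame 41641

Source frame index: (0×3600 + 11×60 + 34) × 24 + 17 = 16673.
Real time: 16673 / (24) = 16673/24 s.
Target frame: (16673/24) × (60000/1001) = 41682500/1001 ≈ 41640.859 → 41641.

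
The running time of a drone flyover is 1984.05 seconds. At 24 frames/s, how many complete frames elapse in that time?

47617 frames

Frames = 1984.05 × 24 = 238086/5 ≈ 47617.2000.
Complete frames: 47617.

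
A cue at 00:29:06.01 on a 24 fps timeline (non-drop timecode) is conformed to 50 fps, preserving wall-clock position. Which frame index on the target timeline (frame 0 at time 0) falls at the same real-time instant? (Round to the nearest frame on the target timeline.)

frame 87302

Source frame index: (0×3600 + 29×60 + 6) × 24 + 1 = 41905.
Real time: 41905 / (24) = 41905/24 s.
Target frame: (41905/24) × (50) = 1047625/12 ≈ 87302.083 → 87302.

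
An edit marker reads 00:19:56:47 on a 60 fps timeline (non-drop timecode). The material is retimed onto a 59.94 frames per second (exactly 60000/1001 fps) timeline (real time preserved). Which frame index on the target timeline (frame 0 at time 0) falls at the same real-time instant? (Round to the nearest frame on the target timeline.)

Source frame index: (0×3600 + 19×60 + 56) × 60 + 47 = 71807.
Real time: 71807 / (60) = 71807/60 s.
Target frame: (71807/60) × (60000/1001) = 71807000/1001 ≈ 71735.265 → 71735.

frame 71735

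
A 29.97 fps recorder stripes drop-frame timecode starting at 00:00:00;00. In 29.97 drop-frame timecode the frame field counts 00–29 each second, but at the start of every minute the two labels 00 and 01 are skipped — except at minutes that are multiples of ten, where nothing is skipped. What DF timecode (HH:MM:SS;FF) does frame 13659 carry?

00:07:35;23

Ten DF minutes hold 17982 frames, so frame 13659 lies in block 0 (frames 0–17981) with 13659 frames into that block.
The block's first minute is 1800 frames and the rest 1798 each; 13659 frames reaches minute 7, so 0 × 18 + 7 × 2 = 14 labels have been skipped so far.
Adding those back, label number 13659 + 14 = 13673 at 30 labels/s is 455 s + 23 f = 0 h 7 min 35 s frame 23, i.e. 00:07:35;23.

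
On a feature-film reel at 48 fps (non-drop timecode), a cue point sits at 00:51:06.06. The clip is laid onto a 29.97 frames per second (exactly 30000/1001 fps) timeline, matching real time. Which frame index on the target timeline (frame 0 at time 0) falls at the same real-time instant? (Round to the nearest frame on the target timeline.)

Source frame index: (0×3600 + 51×60 + 6) × 48 + 6 = 147174.
Real time: 147174 / (48) = 24529/8 s.
Target frame: (24529/8) × (30000/1001) = 91983750/1001 ≈ 91891.858 → 91892.

frame 91892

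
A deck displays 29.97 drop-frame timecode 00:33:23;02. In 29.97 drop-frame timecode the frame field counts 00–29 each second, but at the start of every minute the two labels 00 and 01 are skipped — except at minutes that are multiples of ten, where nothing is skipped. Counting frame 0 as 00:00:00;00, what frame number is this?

Complete 10-minute blocks: 3, each 17982 frames → 53946.
Remaining 3 whole minutes in the current block: 1800 + 2 × 1798 = 5396 frames.
Within the current minute: 23 × 30 + 2 − 2 = 690 (labels ;00/;01 skipped at this minute). Total = 53946 + 5396 + 690 = 60032.

60032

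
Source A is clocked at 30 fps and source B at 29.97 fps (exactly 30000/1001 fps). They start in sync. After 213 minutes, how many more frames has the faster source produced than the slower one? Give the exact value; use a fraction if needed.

383400/1001 frames

213 min = 12780 s.
A emits 30 × 12780 = 383400 frames; B emits 30000/1001 × 12780 = 383400000/1001.
Difference = 383400/1001 frames (≈ 383.0170); B is behind A.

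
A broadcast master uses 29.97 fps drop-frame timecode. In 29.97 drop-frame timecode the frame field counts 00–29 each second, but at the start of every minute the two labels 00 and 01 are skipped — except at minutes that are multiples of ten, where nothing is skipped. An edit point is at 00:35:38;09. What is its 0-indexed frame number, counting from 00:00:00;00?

Complete 10-minute blocks: 3, each 17982 frames → 53946.
Remaining 5 whole minutes in the current block: 1800 + 4 × 1798 = 8992 frames.
Within the current minute: 38 × 30 + 9 − 2 = 1147 (labels ;00/;01 skipped at this minute). Total = 53946 + 8992 + 1147 = 64085.

64085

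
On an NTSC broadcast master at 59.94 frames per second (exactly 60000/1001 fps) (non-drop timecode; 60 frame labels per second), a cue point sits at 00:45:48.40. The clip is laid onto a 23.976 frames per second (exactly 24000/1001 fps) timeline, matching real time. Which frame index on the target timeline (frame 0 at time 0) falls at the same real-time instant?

Source frame index: (0×3600 + 45×60 + 48) × 60 + 40 = 164920.
Real time: 164920 / (60000/1001) = 4127123/1500 s.
Target frame: (4127123/1500) × (24000/1001) = 65968.

frame 65968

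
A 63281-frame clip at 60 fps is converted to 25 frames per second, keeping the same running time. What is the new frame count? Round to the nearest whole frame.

Frames at target rate = 63281 × (25) / (60) = 316405/12 ≈ 26367.083.
Nearest whole frame: 26367.

26367 frames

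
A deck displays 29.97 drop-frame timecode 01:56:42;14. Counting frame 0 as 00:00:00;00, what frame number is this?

209864

As if non-drop at 30 labels/s: (1 × 3600 + 56 × 60 + 42) × 30 + 14 = 210074.
Minute boundaries passed: 116; those not divisible by 10: 116 − 11 = 105; dropped labels = 2 × 105 = 210.
Actual frame index = 210074 − 210 = 209864.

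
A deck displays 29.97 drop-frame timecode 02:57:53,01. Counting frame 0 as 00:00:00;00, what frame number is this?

319871

Complete 10-minute blocks: 17, each 17982 frames → 305694.
Remaining 7 whole minutes in the current block: 1800 + 6 × 1798 = 12588 frames.
Within the current minute: 53 × 30 + 1 − 2 = 1589 (labels ;00/;01 skipped at this minute). Total = 305694 + 12588 + 1589 = 319871.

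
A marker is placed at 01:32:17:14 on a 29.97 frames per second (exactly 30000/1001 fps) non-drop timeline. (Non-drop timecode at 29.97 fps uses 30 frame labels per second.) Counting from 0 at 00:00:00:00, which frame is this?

166124

Total seconds to the label: (1 × 3600 + 32 × 60 + 17) = 5537.
Frame index = 5537 × 30 + 14 = 166124.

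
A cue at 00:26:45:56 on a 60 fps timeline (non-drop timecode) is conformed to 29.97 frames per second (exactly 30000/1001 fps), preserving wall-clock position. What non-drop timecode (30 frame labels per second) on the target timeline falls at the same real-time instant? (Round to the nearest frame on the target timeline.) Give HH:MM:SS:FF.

00:26:44:10

Source frame index: (0×3600 + 26×60 + 45) × 60 + 56 = 96356.
Real time: 96356 / (60) = 24089/15 s.
Target frame: (24089/15) × (30000/1001) = 3706000/77 ≈ 48129.870 → 48130.
At 30 labels/s: frame 48130 → 00:26:44:10.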